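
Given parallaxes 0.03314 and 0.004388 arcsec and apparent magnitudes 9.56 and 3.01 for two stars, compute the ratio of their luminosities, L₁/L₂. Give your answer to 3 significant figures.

L₁/L₂ = 4.21 × 10^-5

d₁ = 1/p₁ = 1/0.03314″ = 30.175 pc; d₂ = 1/p₂ = 1/0.004388″ = 227.89 pc.
M₁ = m₁ − 5 log₁₀ d₁ + 5 = 9.56 − 7.3982 + 5 = 7.1618.
M₂ = 3.01 − 11.7886 + 5 = -3.7786.
L₁/L₂ = 10^(0.4(M₂ − M₁)) = 10^(0.4 × (-10.9404)) = 10^(-4.37616) = 0.000042057.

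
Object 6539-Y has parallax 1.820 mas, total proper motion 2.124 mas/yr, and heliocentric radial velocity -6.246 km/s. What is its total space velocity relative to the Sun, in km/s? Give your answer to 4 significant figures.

8.343 km/s

d = 1/p = 1/0.001820″ = 549.45 pc.
μ = 2.124 mas/yr = 0.002124 ″/yr.
v_t = 4.740 μ d = 4.740 × 0.002124 × 549.45 = 5.5317 km/s.
v = √(v_r² + v_t²) = √((-6.246)² + 5.5317²) = √69.6122 = 8.3434 km/s.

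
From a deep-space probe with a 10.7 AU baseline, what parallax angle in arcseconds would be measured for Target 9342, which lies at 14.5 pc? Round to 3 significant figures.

p (arcsec) = B (AU) / d (pc).
p = 10.7 / 14.5 = 0.73793 arcsec.

0.738 arcsec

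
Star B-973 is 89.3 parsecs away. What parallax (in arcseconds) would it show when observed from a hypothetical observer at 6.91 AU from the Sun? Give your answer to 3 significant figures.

0.0774 arcsec

p (arcsec) = B (AU) / d (pc).
p = 6.91 / 89.3 = 0.07738 arcsec.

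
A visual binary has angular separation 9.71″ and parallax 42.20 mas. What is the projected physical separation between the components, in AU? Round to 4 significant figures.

230.1 AU

d = 1/p = 1/0.04220″ = 23.697 pc.
At distance d (pc), an angle of θ arcsec spans θ·d AU: s = 9.71 × 23.697 = 230.1 AU.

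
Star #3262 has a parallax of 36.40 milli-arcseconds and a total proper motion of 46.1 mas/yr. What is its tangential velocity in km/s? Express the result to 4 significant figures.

d = 1/p = 1/0.03640″ = 27.473 pc.
μ = 46.1 mas/yr = 0.0461 ″/yr.
v_t = 4.74 × μ × d = 4.74 × 0.0461 × 27.473 = 6.0032 km/s.

6.003 km/s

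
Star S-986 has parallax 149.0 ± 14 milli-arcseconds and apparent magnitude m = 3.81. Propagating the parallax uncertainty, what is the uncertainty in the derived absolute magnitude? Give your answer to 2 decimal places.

M = m − 5 log₁₀ d + 5 = m + 5 log₁₀ p + 5, so ∂M/∂p = 5/(p ln 10).
σ_M = (5/ln 10) · (σ_p/p) = 2.1715 × 14/149.0 = 2.1715 × 0.09396 = 0.20403.

σ_M = 0.20 mag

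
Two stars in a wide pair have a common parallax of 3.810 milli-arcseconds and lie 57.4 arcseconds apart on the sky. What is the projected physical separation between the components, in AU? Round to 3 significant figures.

d = 1/p = 1/0.003810″ = 262.47 pc.
At distance d (pc), an angle of θ arcsec spans θ·d AU: s = 57.4 × 262.47 = 15066 AU.

15100 AU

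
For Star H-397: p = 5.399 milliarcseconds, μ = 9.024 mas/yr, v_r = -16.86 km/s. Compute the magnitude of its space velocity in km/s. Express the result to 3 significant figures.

d = 1/p = 1/0.005399″ = 185.22 pc.
μ = 9.024 mas/yr = 0.009024 ″/yr.
v_t = 4.740 μ d = 4.740 × 0.009024 × 185.22 = 7.9226 km/s.
v = √(v_r² + v_t²) = √((-16.86)² + 7.9226²) = √347.027 = 18.629 km/s.

18.6 km/s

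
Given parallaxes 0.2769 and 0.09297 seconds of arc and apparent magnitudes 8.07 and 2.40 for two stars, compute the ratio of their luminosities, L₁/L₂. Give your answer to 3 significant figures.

L₁/L₂ = 0.000608

d₁ = 1/p₁ = 1/0.2769″ = 3.6114 pc; d₂ = 1/p₂ = 1/0.09297″ = 10.756 pc.
M₁ = m₁ − 5 log₁₀ d₁ + 5 = 8.07 − 2.7884 + 5 = 10.2816.
M₂ = 2.40 − 5.1583 + 5 = 2.2417.
L₁/L₂ = 10^(0.4(M₂ − M₁)) = 10^(0.4 × (-8.0399)) = 10^(-3.21596) = 0.00060819.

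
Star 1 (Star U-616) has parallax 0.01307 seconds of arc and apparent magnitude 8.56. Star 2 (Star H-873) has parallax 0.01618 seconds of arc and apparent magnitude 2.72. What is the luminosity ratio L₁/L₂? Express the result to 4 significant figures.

d₁ = 1/p₁ = 1/0.01307″ = 76.511 pc; d₂ = 1/p₂ = 1/0.01618″ = 61.805 pc.
M₁ = m₁ − 5 log₁₀ d₁ + 5 = 8.56 − 9.4186 + 5 = 4.1414.
M₂ = 2.72 − 8.9551 + 5 = -1.2351.
L₁/L₂ = 10^(0.4(M₂ − M₁)) = 10^(0.4 × (-5.3765)) = 10^(-2.15060) = 0.0070697.

L₁/L₂ = 0.007070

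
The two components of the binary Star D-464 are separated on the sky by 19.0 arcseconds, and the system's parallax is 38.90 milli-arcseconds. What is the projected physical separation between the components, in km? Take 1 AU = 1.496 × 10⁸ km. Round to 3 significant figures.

7.31 × 10^10 km

d = 1/p = 1/0.03890″ = 25.707 pc.
At distance d (pc), an angle of θ arcsec spans θ·d AU: s = 19.0 × 25.707 = 488.43 AU.
= 488.43 × 1.496 × 10⁸ km = 7.3069 × 10^10 km.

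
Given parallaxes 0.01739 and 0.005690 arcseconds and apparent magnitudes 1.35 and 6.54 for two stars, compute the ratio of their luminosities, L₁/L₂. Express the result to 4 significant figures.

d₁ = 1/p₁ = 1/0.01739″ = 57.504 pc; d₂ = 1/p₂ = 1/0.005690″ = 175.75 pc.
M₁ = m₁ − 5 log₁₀ d₁ + 5 = 1.35 − 8.7985 + 5 = -2.4485.
M₂ = 6.54 − 11.2245 + 5 = 0.3155.
L₁/L₂ = 10^(0.4(M₂ − M₁)) = 10^(0.4 × 2.7640) = 10^1.10560 = 12.753.

L₁/L₂ = 12.75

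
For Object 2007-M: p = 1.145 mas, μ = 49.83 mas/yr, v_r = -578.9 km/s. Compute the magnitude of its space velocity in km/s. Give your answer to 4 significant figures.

614.6 km/s

d = 1/p = 1/0.001145″ = 873.36 pc.
μ = 49.83 mas/yr = 0.04983 ″/yr.
v_t = 4.740 μ d = 4.740 × 0.04983 × 873.36 = 206.28 km/s.
v = √(v_r² + v_t²) = √((-578.9)² + 206.28²) = √377677 = 614.55 km/s.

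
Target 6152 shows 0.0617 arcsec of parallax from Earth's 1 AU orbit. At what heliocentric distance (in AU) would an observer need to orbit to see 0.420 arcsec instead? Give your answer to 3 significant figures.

6.81 AU

Parallax scales linearly with baseline: p ∝ B, so B = p_target / p_Earth × 1 AU.
B = 0.420 / 0.0617 = 6.8071 AU.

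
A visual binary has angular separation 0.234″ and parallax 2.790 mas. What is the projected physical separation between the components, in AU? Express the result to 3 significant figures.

83.9 AU

d = 1/p = 1/0.002790″ = 358.42 pc.
At distance d (pc), an angle of θ arcsec spans θ·d AU: s = 0.234 × 358.42 = 83.87 AU.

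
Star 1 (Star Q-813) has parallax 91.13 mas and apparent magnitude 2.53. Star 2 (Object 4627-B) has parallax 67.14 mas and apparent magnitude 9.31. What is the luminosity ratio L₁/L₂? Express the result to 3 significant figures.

d₁ = 1/p₁ = 1/0.09113″ = 10.973 pc; d₂ = 1/p₂ = 1/0.06714″ = 14.894 pc.
M₁ = m₁ − 5 log₁₀ d₁ + 5 = 2.53 − 5.2016 + 5 = 2.3284.
M₂ = 9.31 − 5.8651 + 5 = 8.4449.
L₁/L₂ = 10^(0.4(M₂ − M₁)) = 10^(0.4 × 6.1165) = 10^2.44660 = 279.64.

L₁/L₂ = 280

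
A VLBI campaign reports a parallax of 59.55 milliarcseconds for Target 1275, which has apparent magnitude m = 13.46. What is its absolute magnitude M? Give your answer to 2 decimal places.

d = 1/p = 1/0.05955″ = 16.793 pc.
m − M = 5 log₁₀(16.793) − 5 = 6.1256 − 5 = 1.1256.
M = m − (m − M) = 13.46 − 1.1256 = 12.33.

M = 12.33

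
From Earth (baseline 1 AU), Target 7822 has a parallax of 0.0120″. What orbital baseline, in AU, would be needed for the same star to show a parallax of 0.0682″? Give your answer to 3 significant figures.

Parallax scales linearly with baseline: p ∝ B, so B = p_target / p_Earth × 1 AU.
B = 0.0682 / 0.0120 = 5.6833 AU.

5.68 AU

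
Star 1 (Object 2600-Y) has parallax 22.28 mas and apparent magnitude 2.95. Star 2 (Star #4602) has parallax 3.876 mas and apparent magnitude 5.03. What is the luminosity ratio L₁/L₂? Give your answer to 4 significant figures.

L₁/L₂ = 0.2056

d₁ = 1/p₁ = 1/0.02228″ = 44.883 pc; d₂ = 1/p₂ = 1/0.003876″ = 258 pc.
M₁ = m₁ − 5 log₁₀ d₁ + 5 = 2.95 − 8.2604 + 5 = -0.3104.
M₂ = 5.03 − 12.0581 + 5 = -2.0281.
L₁/L₂ = 10^(0.4(M₂ − M₁)) = 10^(0.4 × (-1.7177)) = 10^(-0.68708) = 0.20555.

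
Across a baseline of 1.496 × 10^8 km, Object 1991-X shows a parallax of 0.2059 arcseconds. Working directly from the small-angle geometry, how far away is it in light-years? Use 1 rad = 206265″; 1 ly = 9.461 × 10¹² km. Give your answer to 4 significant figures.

θ = 0.2059″ = 0.2059/206265 = 9.9823 × 10^-7 rad.
d = B/θ = (1.496 × 10^8) / (9.9823 × 10^-7) = 1.4987 × 10^14 km = (1.4987 × 10^14) / (9.461 × 10^12) ly = 15.841 ly.

15.84 ly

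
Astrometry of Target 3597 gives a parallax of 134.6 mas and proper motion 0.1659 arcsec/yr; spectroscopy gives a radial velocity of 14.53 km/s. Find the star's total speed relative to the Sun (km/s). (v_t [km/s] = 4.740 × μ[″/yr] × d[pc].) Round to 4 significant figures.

d = 1/p = 1/0.1346″ = 7.4294 pc.
v_t = 4.740 μ d = 4.740 × 0.1659 × 7.4294 = 5.8422 km/s.
v = √(v_r² + v_t²) = √(14.53² + 5.8422²) = √245.252 = 15.661 km/s.

15.66 km/s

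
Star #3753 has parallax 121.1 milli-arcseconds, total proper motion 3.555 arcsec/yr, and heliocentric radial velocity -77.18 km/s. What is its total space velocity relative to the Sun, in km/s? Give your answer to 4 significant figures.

159.1 km/s

d = 1/p = 1/0.1211″ = 8.2576 pc.
v_t = 4.740 μ d = 4.740 × 3.555 × 8.2576 = 139.15 km/s.
v = √(v_r² + v_t²) = √((-77.18)² + 139.15²) = √25319.5 = 159.12 km/s.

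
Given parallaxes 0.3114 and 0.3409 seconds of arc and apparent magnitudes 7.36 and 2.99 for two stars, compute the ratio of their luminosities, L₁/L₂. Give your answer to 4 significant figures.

d₁ = 1/p₁ = 1/0.3114″ = 3.2113 pc; d₂ = 1/p₂ = 1/0.3409″ = 2.9334 pc.
M₁ = m₁ − 5 log₁₀ d₁ + 5 = 7.36 − 2.5334 + 5 = 9.8266.
M₂ = 2.99 − 2.3369 + 5 = 5.6531.
L₁/L₂ = 10^(0.4(M₂ − M₁)) = 10^(0.4 × (-4.1735)) = 10^(-1.66940) = 0.021409.

L₁/L₂ = 0.02141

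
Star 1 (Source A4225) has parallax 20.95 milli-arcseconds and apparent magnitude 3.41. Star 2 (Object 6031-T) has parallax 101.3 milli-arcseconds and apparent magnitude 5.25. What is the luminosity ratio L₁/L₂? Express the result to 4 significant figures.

L₁/L₂ = 127.3

d₁ = 1/p₁ = 1/0.02095″ = 47.733 pc; d₂ = 1/p₂ = 1/0.1013″ = 9.8717 pc.
M₁ = m₁ − 5 log₁₀ d₁ + 5 = 3.41 − 8.3941 + 5 = 0.0159.
M₂ = 5.25 − 4.9720 + 5 = 5.2780.
L₁/L₂ = 10^(0.4(M₂ − M₁)) = 10^(0.4 × 5.2621) = 10^2.10484 = 127.3.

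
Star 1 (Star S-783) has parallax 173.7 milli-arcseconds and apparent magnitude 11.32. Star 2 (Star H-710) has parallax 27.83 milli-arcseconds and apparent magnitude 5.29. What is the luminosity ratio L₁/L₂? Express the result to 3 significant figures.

L₁/L₂ = 9.94 × 10^-5

d₁ = 1/p₁ = 1/0.1737″ = 5.7571 pc; d₂ = 1/p₂ = 1/0.02783″ = 35.932 pc.
M₁ = m₁ − 5 log₁₀ d₁ + 5 = 11.32 − 3.8010 + 5 = 12.5190.
M₂ = 5.29 − 7.7774 + 5 = 2.5126.
L₁/L₂ = 10^(0.4(M₂ − M₁)) = 10^(0.4 × (-10.0064)) = 10^(-4.00256) = 0.000099412.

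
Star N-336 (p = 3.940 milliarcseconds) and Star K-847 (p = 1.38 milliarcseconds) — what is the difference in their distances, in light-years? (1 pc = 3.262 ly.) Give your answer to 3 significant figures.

1540 ly

d_A = 1/0.003940″ = 253.81 pc; d_B = 1/0.001380″ = 724.64 pc.
|d_B − d_A| = |724.64 − 253.81| = 470.83 pc = 470.83 × 3.262 ly = 1535.8 ly.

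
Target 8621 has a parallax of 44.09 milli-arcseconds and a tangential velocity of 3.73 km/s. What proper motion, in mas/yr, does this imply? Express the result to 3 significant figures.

34.7 mas/yr

d = 1/p = 1/0.04409″ = 22.681 pc.
μ = v_t / (4.74 d) = 3.73 / (4.74 × 22.681) = 3.73 / 107.51 = 0.034694 ″/yr = 34.694 mas/yr.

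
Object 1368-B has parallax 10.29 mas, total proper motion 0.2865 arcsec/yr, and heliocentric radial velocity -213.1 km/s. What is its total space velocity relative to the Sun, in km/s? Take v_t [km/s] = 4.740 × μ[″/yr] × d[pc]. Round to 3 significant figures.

d = 1/p = 1/0.01029″ = 97.182 pc.
v_t = 4.740 μ d = 4.740 × 0.2865 × 97.182 = 131.97 km/s.
v = √(v_r² + v_t²) = √((-213.1)² + 131.97²) = √62827.7 = 250.65 km/s.

251 km/s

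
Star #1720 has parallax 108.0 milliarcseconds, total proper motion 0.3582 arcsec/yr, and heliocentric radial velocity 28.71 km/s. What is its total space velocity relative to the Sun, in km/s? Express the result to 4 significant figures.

d = 1/p = 1/0.1080″ = 9.2593 pc.
v_t = 4.740 μ d = 4.740 × 0.3582 × 9.2593 = 15.721 km/s.
v = √(v_r² + v_t²) = √(28.71² + 15.721²) = √1071.41 = 32.732 km/s.

32.73 km/s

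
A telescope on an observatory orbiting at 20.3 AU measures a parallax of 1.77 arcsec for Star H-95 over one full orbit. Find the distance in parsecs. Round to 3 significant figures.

11.5 pc

With baseline B (in AU) and parallax p (in arcsec), d = B/p parsecs.
d = 20.3 / 1.77 = 11.469 pc.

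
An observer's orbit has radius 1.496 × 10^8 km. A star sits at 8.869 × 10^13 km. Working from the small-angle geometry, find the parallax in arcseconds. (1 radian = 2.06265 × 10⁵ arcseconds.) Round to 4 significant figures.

θ ≈ B/d = (1.496 × 10^8) / (8.869 × 10^13) = 1.6868 × 10^-6 rad.
In arcseconds: 1.6868 × 10^-6 × 206265 = 0.34793″.

0.3479 arcsec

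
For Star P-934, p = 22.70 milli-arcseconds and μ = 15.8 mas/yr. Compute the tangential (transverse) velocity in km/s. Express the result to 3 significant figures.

3.30 km/s

d = 1/p = 1/0.02270″ = 44.053 pc.
μ = 15.8 mas/yr = 0.0158 ″/yr.
v_t = 4.74 × μ × d = 4.74 × 0.0158 × 44.053 = 3.2992 km/s.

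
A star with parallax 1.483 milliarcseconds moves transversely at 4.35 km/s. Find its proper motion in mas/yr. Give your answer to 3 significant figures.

d = 1/p = 1/0.001483″ = 674.31 pc.
μ = v_t / (4.74 d) = 4.35 / (4.74 × 674.31) = 4.35 / 3196.2 = 0.001361 ″/yr = 1.361 mas/yr.

1.36 mas/yr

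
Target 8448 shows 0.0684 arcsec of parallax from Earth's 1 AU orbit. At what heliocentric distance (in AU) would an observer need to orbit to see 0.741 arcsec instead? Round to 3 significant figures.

Parallax scales linearly with baseline: p ∝ B, so B = p_target / p_Earth × 1 AU.
B = 0.741 / 0.0684 = 10.833 AU.

10.8 AU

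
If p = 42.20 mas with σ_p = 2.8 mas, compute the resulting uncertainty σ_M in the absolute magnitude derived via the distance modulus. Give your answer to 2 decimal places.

σ_M = 0.14 mag

M = m − 5 log₁₀ d + 5 = m + 5 log₁₀ p + 5, so ∂M/∂p = 5/(p ln 10).
σ_M = (5/ln 10) · (σ_p/p) = 2.1715 × 2.8/42.20 = 2.1715 × 0.066351 = 0.14408.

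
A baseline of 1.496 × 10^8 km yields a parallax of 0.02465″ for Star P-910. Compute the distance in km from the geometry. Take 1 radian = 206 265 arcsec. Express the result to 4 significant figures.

1.252 × 10^15 km

θ = 0.02465″ = 0.02465/206265 = 1.1951 × 10^-7 rad.
d = B/θ = (1.496 × 10^8) / (1.1951 × 10^-7) = 1.2518 × 10^15 km.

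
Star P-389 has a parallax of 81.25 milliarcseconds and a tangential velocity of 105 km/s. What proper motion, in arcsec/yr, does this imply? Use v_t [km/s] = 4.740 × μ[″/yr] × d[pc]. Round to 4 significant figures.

d = 1/p = 1/0.08125″ = 12.308 pc.
μ = v_t / (4.74 d) = 105 / (4.74 × 12.308) = 105 / 58.34 = 1.7998 ″/yr.

1.800 arcsec/yr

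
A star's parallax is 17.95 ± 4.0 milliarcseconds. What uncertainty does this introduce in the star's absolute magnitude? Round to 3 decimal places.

M = m − 5 log₁₀ d + 5 = m + 5 log₁₀ p + 5, so ∂M/∂p = 5/(p ln 10).
σ_M = (5/ln 10) · (σ_p/p) = 2.1715 × 4.0/17.95 = 2.1715 × 0.22284 = 0.4839.

σ_M = 0.484 mag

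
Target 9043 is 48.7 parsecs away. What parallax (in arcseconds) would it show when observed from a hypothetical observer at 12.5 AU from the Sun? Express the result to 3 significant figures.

0.257 arcsec

p (arcsec) = B (AU) / d (pc).
p = 12.5 / 48.7 = 0.25667 arcsec.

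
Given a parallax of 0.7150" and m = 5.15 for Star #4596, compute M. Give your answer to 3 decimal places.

M = 9.422

d = 1/p = 1/0.7150″ = 1.3986 pc.
m − M = 5 log₁₀(1.3986) − 5 = 0.7285 − 5 = -4.2715.
M = m − (m − M) = 5.15 − (-4.2715) = 9.422.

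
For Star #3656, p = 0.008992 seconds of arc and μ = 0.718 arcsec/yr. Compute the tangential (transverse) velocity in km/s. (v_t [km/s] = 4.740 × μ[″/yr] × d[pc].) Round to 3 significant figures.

d = 1/p = 1/0.008992″ = 111.21 pc.
v_t = 4.74 × μ × d = 4.74 × 0.718 × 111.21 = 378.48 km/s.

378 km/s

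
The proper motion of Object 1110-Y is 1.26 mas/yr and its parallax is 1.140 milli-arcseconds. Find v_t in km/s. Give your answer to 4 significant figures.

d = 1/p = 1/0.001140″ = 877.19 pc.
μ = 1.26 mas/yr = 0.00126 ″/yr.
v_t = 4.74 × μ × d = 4.74 × 0.00126 × 877.19 = 5.2389 km/s.

5.239 km/s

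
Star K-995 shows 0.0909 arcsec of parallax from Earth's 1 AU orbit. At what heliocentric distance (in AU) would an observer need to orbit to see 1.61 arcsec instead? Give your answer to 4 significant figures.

Parallax scales linearly with baseline: p ∝ B, so B = p_target / p_Earth × 1 AU.
B = 1.61 / 0.0909 = 17.712 AU.

17.71 AU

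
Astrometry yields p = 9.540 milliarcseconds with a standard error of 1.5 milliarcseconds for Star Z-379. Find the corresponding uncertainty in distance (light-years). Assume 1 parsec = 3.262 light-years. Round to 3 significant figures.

d = 1/p, so σ_d = σ_p / p².
σ_d = 0.00150 / (0.009540)² = 0.00150 / 0.000091012 = 16.481 pc = 16.481 × 3.262 ly = 53.761 ly.

53.8 ly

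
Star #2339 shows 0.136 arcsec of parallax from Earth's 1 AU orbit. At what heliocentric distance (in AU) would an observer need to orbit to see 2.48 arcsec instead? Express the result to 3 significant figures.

18.2 AU

Parallax scales linearly with baseline: p ∝ B, so B = p_target / p_Earth × 1 AU.
B = 2.48 / 0.136 = 18.235 AU.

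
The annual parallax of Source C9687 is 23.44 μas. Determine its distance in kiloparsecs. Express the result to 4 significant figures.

42.66 kpc

p = 23.44 μas = 0.00002344 arcsec.
d = 1/p = 1/0.00002344 = 42662 pc.
= 42.662 kpc.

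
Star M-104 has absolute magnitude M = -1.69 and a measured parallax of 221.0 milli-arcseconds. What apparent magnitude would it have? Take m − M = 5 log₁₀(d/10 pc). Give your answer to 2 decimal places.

m = -3.41

d = 1/p = 1/0.2210″ = 4.5249 pc.
m − M = 5 log₁₀ d − 5 = 5 log₁₀(4.5249) − 5 = 3.2780 − 5 = -1.7220.
m = M + (m − M) = -1.69 + (-1.7220) = -3.41.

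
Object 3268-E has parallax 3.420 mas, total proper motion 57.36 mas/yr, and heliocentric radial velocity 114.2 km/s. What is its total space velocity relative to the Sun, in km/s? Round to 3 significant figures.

d = 1/p = 1/0.003420″ = 292.4 pc.
μ = 57.36 mas/yr = 0.05736 ″/yr.
v_t = 4.740 μ d = 4.740 × 0.05736 × 292.4 = 79.5 km/s.
v = √(v_r² + v_t²) = √(114.2² + 79.5²) = √19361.9 = 139.15 km/s.

139 km/s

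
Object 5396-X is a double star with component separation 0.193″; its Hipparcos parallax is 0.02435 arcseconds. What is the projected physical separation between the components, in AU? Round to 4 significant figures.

d = 1/p = 1/0.02435″ = 41.068 pc.
At distance d (pc), an angle of θ arcsec spans θ·d AU: s = 0.193 × 41.068 = 7.9261 AU.

7.926 AU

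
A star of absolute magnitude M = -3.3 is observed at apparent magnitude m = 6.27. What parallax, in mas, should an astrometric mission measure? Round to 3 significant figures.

m − M = 6.27 − (-3.3) = 9.57.
d = 10^((m−M)/5 + 1) = 10^2.914 = 820.35 pc.
p = 1/d = 1/820.35 = 0.001219 arcsec = 1.219 mas.

1.22 mas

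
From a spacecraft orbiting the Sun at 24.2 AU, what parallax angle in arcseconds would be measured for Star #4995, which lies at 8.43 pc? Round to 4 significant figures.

2.871 arcsec

p (arcsec) = B (AU) / d (pc).
p = 24.2 / 8.43 = 2.8707 arcsec.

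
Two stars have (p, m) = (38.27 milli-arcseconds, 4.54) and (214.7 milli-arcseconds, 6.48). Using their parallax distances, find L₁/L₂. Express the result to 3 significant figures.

L₁/L₂ = 188

d₁ = 1/p₁ = 1/0.03827″ = 26.13 pc; d₂ = 1/p₂ = 1/0.2147″ = 4.6577 pc.
M₁ = m₁ − 5 log₁₀ d₁ + 5 = 4.54 − 7.0857 + 5 = 2.4543.
M₂ = 6.48 − 3.3409 + 5 = 8.1391.
L₁/L₂ = 10^(0.4(M₂ − M₁)) = 10^(0.4 × 5.6848) = 10^2.27392 = 187.9.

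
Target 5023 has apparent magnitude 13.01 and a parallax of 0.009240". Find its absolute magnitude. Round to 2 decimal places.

d = 1/p = 1/0.009240″ = 108.23 pc.
m − M = 5 log₁₀(108.23) − 5 = 10.1717 − 5 = 5.1717.
M = m − (m − M) = 13.01 − 5.1717 = 7.84.

M = 7.84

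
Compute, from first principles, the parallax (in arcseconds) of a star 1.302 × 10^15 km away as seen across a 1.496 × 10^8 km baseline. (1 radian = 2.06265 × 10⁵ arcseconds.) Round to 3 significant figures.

0.0237 arcsec

θ ≈ B/d = (1.496 × 10^8) / (1.302 × 10^15) = 1.1490 × 10^-7 rad.
In arcseconds: 1.1490 × 10^-7 × 206265 = 0.0237″.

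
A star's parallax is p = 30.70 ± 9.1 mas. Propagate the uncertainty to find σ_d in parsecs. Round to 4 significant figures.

9.655 pc

d = 1/p, so σ_d = σ_p / p².
σ_d = 0.00910 / (0.03070)² = 0.00910 / 0.00094249 = 9.6553 pc.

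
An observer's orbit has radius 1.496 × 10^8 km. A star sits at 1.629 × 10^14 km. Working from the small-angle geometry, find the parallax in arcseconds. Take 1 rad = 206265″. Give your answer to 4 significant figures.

θ ≈ B/d = (1.496 × 10^8) / (1.629 × 10^14) = 9.1835 × 10^-7 rad.
In arcseconds: 9.1835 × 10^-7 × 206265 = 0.18942″.

0.1894 arcsec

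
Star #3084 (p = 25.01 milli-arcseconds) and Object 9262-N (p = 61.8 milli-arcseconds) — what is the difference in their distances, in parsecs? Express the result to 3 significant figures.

23.8 pc

d_A = 1/0.02501″ = 39.984 pc; d_B = 1/0.06180″ = 16.181 pc.
|d_B − d_A| = |16.181 − 39.984| = 23.803 pc.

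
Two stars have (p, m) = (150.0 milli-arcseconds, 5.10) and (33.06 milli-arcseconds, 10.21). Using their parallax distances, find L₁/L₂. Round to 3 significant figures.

d₁ = 1/p₁ = 1/0.1500″ = 6.6667 pc; d₂ = 1/p₂ = 1/0.03306″ = 30.248 pc.
M₁ = m₁ − 5 log₁₀ d₁ + 5 = 5.10 − 4.1196 + 5 = 5.9804.
M₂ = 10.21 − 7.4035 + 5 = 7.8065.
L₁/L₂ = 10^(0.4(M₂ − M₁)) = 10^(0.4 × 1.8261) = 10^0.73044 = 5.3758.

L₁/L₂ = 5.38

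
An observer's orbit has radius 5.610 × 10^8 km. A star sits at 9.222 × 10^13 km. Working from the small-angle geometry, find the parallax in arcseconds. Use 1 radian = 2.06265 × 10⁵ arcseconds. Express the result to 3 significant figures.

1.25 arcsec

θ ≈ B/d = (5.610 × 10^8) / (9.222 × 10^13) = 6.0833 × 10^-6 rad.
In arcseconds: 6.0833 × 10^-6 × 206265 = 1.2548″.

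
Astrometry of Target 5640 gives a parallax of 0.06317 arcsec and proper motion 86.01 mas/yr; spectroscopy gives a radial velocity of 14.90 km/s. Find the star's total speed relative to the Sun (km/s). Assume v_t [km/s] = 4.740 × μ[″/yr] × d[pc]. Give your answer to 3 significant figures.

16.2 km/s

d = 1/p = 1/0.06317″ = 15.83 pc.
μ = 86.01 mas/yr = 0.08601 ″/yr.
v_t = 4.740 μ d = 4.740 × 0.08601 × 15.83 = 6.4537 km/s.
v = √(v_r² + v_t²) = √(14.90² + 6.4537²) = √263.66 = 16.238 km/s.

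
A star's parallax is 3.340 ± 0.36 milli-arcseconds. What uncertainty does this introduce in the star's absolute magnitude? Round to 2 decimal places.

σ_M = 0.23 mag

M = m − 5 log₁₀ d + 5 = m + 5 log₁₀ p + 5, so ∂M/∂p = 5/(p ln 10).
σ_M = (5/ln 10) · (σ_p/p) = 2.1715 × 0.36/3.340 = 2.1715 × 0.10778 = 0.23404.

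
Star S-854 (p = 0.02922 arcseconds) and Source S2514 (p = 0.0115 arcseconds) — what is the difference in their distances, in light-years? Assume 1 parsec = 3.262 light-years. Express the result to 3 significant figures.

172 ly

d_A = 1/0.02922″ = 34.223 pc; d_B = 1/0.01150″ = 86.957 pc.
|d_B − d_A| = |86.957 − 34.223| = 52.734 pc = 52.734 × 3.262 ly = 172.02 ly.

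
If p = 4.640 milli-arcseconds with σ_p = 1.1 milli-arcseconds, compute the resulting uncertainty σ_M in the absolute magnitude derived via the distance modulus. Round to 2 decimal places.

σ_M = 0.51 mag

M = m − 5 log₁₀ d + 5 = m + 5 log₁₀ p + 5, so ∂M/∂p = 5/(p ln 10).
σ_M = (5/ln 10) · (σ_p/p) = 2.1715 × 1.1/4.640 = 2.1715 × 0.23707 = 0.5148.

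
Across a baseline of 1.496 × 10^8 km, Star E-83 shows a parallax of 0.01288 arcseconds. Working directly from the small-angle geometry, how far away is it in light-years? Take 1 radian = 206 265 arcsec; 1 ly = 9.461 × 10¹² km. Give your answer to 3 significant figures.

θ = 0.01288″ = 0.01288/206265 = 6.2444 × 10^-8 rad.
d = B/θ = (1.496 × 10^8) / (6.2444 × 10^-8) = 2.3957 × 10^15 km = (2.3957 × 10^15) / (9.461 × 10^12) ly = 253.22 ly.

253 ly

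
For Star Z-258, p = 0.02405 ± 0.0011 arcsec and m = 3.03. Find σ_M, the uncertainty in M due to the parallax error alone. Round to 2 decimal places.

σ_M = 0.10 mag

M = m − 5 log₁₀ d + 5 = m + 5 log₁₀ p + 5, so ∂M/∂p = 5/(p ln 10).
σ_M = (5/ln 10) · (σ_p/p) = 2.1715 × 0.0011/0.02405 = 2.1715 × 0.045738 = 0.09932.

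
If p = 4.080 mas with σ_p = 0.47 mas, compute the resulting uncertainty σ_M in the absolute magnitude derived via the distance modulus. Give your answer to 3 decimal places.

σ_M = 0.250 mag

M = m − 5 log₁₀ d + 5 = m + 5 log₁₀ p + 5, so ∂M/∂p = 5/(p ln 10).
σ_M = (5/ln 10) · (σ_p/p) = 2.1715 × 0.47/4.080 = 2.1715 × 0.1152 = 0.25016.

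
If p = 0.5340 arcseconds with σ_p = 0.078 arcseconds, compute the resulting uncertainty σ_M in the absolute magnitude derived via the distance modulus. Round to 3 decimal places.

σ_M = 0.317 mag

M = m − 5 log₁₀ d + 5 = m + 5 log₁₀ p + 5, so ∂M/∂p = 5/(p ln 10).
σ_M = (5/ln 10) · (σ_p/p) = 2.1715 × 0.078/0.5340 = 2.1715 × 0.14607 = 0.31719.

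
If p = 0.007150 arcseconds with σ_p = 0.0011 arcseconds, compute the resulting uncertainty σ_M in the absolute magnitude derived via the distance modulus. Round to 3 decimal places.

M = m − 5 log₁₀ d + 5 = m + 5 log₁₀ p + 5, so ∂M/∂p = 5/(p ln 10).
σ_M = (5/ln 10) · (σ_p/p) = 2.1715 × 0.0011/0.007150 = 2.1715 × 0.15385 = 0.33409.

σ_M = 0.334 mag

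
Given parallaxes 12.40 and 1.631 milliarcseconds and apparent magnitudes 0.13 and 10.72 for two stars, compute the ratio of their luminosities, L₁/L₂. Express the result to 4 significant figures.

d₁ = 1/p₁ = 1/0.01240″ = 80.645 pc; d₂ = 1/p₂ = 1/0.001631″ = 613.12 pc.
M₁ = m₁ − 5 log₁₀ d₁ + 5 = 0.13 − 9.5329 + 5 = -4.4029.
M₂ = 10.72 − 13.9377 + 5 = 1.7823.
L₁/L₂ = 10^(0.4(M₂ − M₁)) = 10^(0.4 × 6.1852) = 10^2.47408 = 297.91.

L₁/L₂ = 297.9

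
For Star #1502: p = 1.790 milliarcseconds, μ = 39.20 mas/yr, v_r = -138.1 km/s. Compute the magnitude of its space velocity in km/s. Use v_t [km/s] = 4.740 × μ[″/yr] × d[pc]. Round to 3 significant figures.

173 km/s

d = 1/p = 1/0.001790″ = 558.66 pc.
μ = 39.20 mas/yr = 0.03920 ″/yr.
v_t = 4.740 μ d = 4.740 × 0.03920 × 558.66 = 103.8 km/s.
v = √(v_r² + v_t²) = √((-138.1)² + 103.8²) = √29846.1 = 172.76 km/s.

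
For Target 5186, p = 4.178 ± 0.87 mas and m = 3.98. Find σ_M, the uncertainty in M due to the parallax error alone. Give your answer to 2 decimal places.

σ_M = 0.45 mag

M = m − 5 log₁₀ d + 5 = m + 5 log₁₀ p + 5, so ∂M/∂p = 5/(p ln 10).
σ_M = (5/ln 10) · (σ_p/p) = 2.1715 × 0.87/4.178 = 2.1715 × 0.20823 = 0.45217.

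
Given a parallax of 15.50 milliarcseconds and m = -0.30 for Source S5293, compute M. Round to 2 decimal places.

M = -4.35

d = 1/p = 1/0.01550″ = 64.516 pc.
m − M = 5 log₁₀(64.516) − 5 = 9.0483 − 5 = 4.0483.
M = m − (m − M) = -0.30 − 4.0483 = -4.35.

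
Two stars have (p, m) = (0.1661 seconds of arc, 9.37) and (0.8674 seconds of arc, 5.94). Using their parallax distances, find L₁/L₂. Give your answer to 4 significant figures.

L₁/L₂ = 1.158

d₁ = 1/p₁ = 1/0.1661″ = 6.0205 pc; d₂ = 1/p₂ = 1/0.8674″ = 1.1529 pc.
M₁ = m₁ − 5 log₁₀ d₁ + 5 = 9.37 − 3.8982 + 5 = 10.4718.
M₂ = 5.94 − 0.3090 + 5 = 10.6310.
L₁/L₂ = 10^(0.4(M₂ − M₁)) = 10^(0.4 × 0.1592) = 10^0.06368 = 1.1579.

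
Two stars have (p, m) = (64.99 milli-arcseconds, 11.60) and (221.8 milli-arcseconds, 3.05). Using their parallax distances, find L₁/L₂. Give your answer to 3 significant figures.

d₁ = 1/p₁ = 1/0.06499″ = 15.387 pc; d₂ = 1/p₂ = 1/0.2218″ = 4.5086 pc.
M₁ = m₁ − 5 log₁₀ d₁ + 5 = 11.60 − 5.9358 + 5 = 10.6642.
M₂ = 3.05 − 3.2702 + 5 = 4.7798.
L₁/L₂ = 10^(0.4(M₂ − M₁)) = 10^(0.4 × (-5.8844)) = 10^(-2.35376) = 0.0044283.

L₁/L₂ = 0.00443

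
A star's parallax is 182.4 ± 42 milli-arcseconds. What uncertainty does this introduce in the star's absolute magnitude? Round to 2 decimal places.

M = m − 5 log₁₀ d + 5 = m + 5 log₁₀ p + 5, so ∂M/∂p = 5/(p ln 10).
σ_M = (5/ln 10) · (σ_p/p) = 2.1715 × 42/182.4 = 2.1715 × 0.23026 = 0.50001.

σ_M = 0.50 mag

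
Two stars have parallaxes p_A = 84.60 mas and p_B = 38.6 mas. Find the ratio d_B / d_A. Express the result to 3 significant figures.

2.19

Since d = 1/p, d_B/d_A = p_A/p_B.
= 84.60 / 38.6 = 2.1917.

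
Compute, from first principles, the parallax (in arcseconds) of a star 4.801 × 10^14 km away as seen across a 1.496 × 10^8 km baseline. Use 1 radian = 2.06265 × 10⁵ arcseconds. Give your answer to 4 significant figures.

0.06427 arcsec

θ ≈ B/d = (1.496 × 10^8) / (4.801 × 10^14) = 3.1160 × 10^-7 rad.
In arcseconds: 3.1160 × 10^-7 × 206265 = 0.064272″.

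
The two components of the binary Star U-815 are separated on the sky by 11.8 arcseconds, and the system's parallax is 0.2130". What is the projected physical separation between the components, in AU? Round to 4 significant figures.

d = 1/p = 1/0.2130″ = 4.6948 pc.
At distance d (pc), an angle of θ arcsec spans θ·d AU: s = 11.8 × 4.6948 = 55.399 AU.

55.40 AU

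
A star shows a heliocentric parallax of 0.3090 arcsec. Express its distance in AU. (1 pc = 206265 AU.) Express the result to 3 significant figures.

668000 AU

d = 1/p = 1/0.3090 = 3.2362 pc.
In AU: 3.2362 × 206265 = 6.6751 × 10^5 AU.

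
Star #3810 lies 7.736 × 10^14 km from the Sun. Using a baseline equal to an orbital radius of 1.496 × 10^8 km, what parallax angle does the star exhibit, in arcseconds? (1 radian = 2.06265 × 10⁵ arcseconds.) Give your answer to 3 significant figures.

0.0399 arcsec

θ ≈ B/d = (1.496 × 10^8) / (7.736 × 10^14) = 1.9338 × 10^-7 rad.
In arcseconds: 1.9338 × 10^-7 × 206265 = 0.039888″.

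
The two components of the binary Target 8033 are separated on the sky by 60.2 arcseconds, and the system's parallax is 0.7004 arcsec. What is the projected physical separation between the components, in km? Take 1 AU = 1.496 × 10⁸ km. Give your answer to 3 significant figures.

d = 1/p = 1/0.7004″ = 1.4278 pc.
At distance d (pc), an angle of θ arcsec spans θ·d AU: s = 60.2 × 1.4278 = 85.954 AU.
= 85.954 × 1.496 × 10⁸ km = 1.2859 × 10^10 km.

1.29 × 10^10 km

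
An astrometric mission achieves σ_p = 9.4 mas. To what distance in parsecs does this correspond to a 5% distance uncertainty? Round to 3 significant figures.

5.32 pc

σ_d/d = σ_p/p, so the condition is σ_p/p ≤ 0.05, i.e. p ≥ σ_p/0.05.
p_min = 9.4/0.05 = 188 mas = 0.188 arcsec.
d_max = 1/p_min = 1/0.188 = 5.3191 pc.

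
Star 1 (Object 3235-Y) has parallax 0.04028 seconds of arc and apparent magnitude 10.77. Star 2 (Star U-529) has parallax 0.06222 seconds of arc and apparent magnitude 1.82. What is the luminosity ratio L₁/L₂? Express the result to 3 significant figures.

L₁/L₂ = 0.000628

d₁ = 1/p₁ = 1/0.04028″ = 24.826 pc; d₂ = 1/p₂ = 1/0.06222″ = 16.072 pc.
M₁ = m₁ − 5 log₁₀ d₁ + 5 = 10.77 − 6.9745 + 5 = 8.7955.
M₂ = 1.82 − 6.0303 + 5 = 0.7897.
L₁/L₂ = 10^(0.4(M₂ − M₁)) = 10^(0.4 × (-8.0058)) = 10^(-3.20232) = 0.0006276.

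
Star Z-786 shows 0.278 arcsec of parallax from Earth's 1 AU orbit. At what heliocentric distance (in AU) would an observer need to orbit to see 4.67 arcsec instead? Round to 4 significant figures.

Parallax scales linearly with baseline: p ∝ B, so B = p_target / p_Earth × 1 AU.
B = 4.67 / 0.278 = 16.799 AU.

16.80 AU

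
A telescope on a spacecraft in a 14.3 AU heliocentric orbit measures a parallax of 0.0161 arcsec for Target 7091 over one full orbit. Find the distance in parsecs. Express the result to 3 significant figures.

With baseline B (in AU) and parallax p (in arcsec), d = B/p parsecs.
d = 14.3 / 0.0161 = 888.2 pc.

888 pc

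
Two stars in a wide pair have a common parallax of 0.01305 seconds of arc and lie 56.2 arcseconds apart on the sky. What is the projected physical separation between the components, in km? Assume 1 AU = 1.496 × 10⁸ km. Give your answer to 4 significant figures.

6.443 × 10^11 km

d = 1/p = 1/0.01305″ = 76.628 pc.
At distance d (pc), an angle of θ arcsec spans θ·d AU: s = 56.2 × 76.628 = 4306.5 AU.
= 4306.5 × 1.496 × 10⁸ km = 6.4425 × 10^11 km.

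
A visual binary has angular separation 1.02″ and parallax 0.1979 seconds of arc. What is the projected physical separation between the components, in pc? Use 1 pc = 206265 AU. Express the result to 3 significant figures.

2.50 × 10^-5 pc

d = 1/p = 1/0.1979″ = 5.0531 pc.
At distance d (pc), an angle of θ arcsec spans θ·d AU: s = 1.02 × 5.0531 = 5.1542 AU.
= 5.1542 / 206265 = 2.4988 × 10^-5 pc.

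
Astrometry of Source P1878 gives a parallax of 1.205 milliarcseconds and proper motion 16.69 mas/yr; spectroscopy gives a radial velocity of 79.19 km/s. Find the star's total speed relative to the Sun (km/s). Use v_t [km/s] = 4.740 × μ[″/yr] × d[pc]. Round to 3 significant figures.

103 km/s

d = 1/p = 1/0.001205″ = 829.88 pc.
μ = 16.69 mas/yr = 0.01669 ″/yr.
v_t = 4.740 μ d = 4.740 × 0.01669 × 829.88 = 65.652 km/s.
v = √(v_r² + v_t²) = √(79.19² + 65.652²) = √10581.2 = 102.86 km/s.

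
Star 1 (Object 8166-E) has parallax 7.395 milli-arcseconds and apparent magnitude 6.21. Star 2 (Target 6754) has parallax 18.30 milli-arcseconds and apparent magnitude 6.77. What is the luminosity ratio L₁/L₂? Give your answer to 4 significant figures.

L₁/L₂ = 10.26

d₁ = 1/p₁ = 1/0.007395″ = 135.23 pc; d₂ = 1/p₂ = 1/0.01830″ = 54.645 pc.
M₁ = m₁ − 5 log₁₀ d₁ + 5 = 6.21 − 10.6554 + 5 = 0.5546.
M₂ = 6.77 − 8.6878 + 5 = 3.0822.
L₁/L₂ = 10^(0.4(M₂ − M₁)) = 10^(0.4 × 2.5276) = 10^1.01104 = 10.257.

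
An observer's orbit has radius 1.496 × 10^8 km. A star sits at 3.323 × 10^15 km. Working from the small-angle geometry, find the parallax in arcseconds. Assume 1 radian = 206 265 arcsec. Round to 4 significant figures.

0.009286 arcsec

θ ≈ B/d = (1.496 × 10^8) / (3.323 × 10^15) = 4.5020 × 10^-8 rad.
In arcseconds: 4.5020 × 10^-8 × 206265 = 0.0092861″.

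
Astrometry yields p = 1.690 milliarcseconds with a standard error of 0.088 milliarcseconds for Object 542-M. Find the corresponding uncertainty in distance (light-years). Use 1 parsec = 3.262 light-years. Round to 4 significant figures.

d = 1/p, so σ_d = σ_p / p².
σ_d = 0.0000880 / (0.001690)² = 0.0000880 / 0.0000028561 = 30.811 pc = 30.811 × 3.262 ly = 100.51 ly.

100.5 ly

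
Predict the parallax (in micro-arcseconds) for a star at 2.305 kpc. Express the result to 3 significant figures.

434 μas

d = 2.305 kpc = 2305 pc.
p = 1/d = 1/2305 = 0.00043384 arcsec.
= 0.00043384 × 10⁶ = 433.84 μas.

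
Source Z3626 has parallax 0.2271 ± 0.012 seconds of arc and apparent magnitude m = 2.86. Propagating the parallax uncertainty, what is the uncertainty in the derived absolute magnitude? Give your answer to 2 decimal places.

M = m − 5 log₁₀ d + 5 = m + 5 log₁₀ p + 5, so ∂M/∂p = 5/(p ln 10).
σ_M = (5/ln 10) · (σ_p/p) = 2.1715 × 0.012/0.2271 = 2.1715 × 0.05284 = 0.11474.

σ_M = 0.11 mag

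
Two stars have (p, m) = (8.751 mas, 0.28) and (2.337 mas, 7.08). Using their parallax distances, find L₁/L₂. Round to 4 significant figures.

d₁ = 1/p₁ = 1/0.008751″ = 114.27 pc; d₂ = 1/p₂ = 1/0.002337″ = 427.9 pc.
M₁ = m₁ − 5 log₁₀ d₁ + 5 = 0.28 − 10.2897 + 5 = -5.0097.
M₂ = 7.08 − 13.1567 + 5 = -1.0767.
L₁/L₂ = 10^(0.4(M₂ − M₁)) = 10^(0.4 × 3.9330) = 10^1.57320 = 37.428.

L₁/L₂ = 37.43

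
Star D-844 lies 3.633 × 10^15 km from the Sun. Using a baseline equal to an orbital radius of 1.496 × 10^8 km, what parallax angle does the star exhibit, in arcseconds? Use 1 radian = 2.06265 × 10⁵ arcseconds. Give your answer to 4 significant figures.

θ ≈ B/d = (1.496 × 10^8) / (3.633 × 10^15) = 4.1178 × 10^-8 rad.
In arcseconds: 4.1178 × 10^-8 × 206265 = 0.0084936″.

0.008494 arcsec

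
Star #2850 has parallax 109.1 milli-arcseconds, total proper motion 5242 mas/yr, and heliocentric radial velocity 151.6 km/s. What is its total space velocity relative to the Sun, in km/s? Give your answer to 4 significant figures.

d = 1/p = 1/0.1091″ = 9.1659 pc.
μ = 5242 mas/yr = 5.242 ″/yr.
v_t = 4.740 μ d = 4.740 × 5.242 × 9.1659 = 227.75 km/s.
v = √(v_r² + v_t²) = √(151.6² + 227.75²) = √74852.6 = 273.59 km/s.

273.6 km/s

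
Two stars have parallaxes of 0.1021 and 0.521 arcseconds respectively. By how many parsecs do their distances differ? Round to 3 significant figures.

d_A = 1/0.1021″ = 9.7943 pc; d_B = 1/0.5210″ = 1.9194 pc.
|d_B − d_A| = |1.9194 − 9.7943| = 7.8749 pc.

7.87 pc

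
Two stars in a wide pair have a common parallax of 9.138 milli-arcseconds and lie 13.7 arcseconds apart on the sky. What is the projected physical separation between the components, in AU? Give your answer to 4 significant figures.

1499 AU

d = 1/p = 1/0.009138″ = 109.43 pc.
At distance d (pc), an angle of θ arcsec spans θ·d AU: s = 13.7 × 109.43 = 1499.2 AU.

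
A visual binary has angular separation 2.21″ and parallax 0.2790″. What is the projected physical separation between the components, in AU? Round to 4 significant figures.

d = 1/p = 1/0.2790″ = 3.5842 pc.
At distance d (pc), an angle of θ arcsec spans θ·d AU: s = 2.21 × 3.5842 = 7.9211 AU.

7.921 AU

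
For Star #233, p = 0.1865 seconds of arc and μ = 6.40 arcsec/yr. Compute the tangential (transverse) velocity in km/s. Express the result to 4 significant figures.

d = 1/p = 1/0.1865″ = 5.3619 pc.
v_t = 4.74 × μ × d = 4.74 × 6.40 × 5.3619 = 162.66 km/s.

162.7 km/s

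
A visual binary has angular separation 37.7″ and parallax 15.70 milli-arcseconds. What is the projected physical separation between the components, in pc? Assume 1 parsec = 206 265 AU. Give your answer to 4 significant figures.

0.01164 pc

d = 1/p = 1/0.01570″ = 63.694 pc.
At distance d (pc), an angle of θ arcsec spans θ·d AU: s = 37.7 × 63.694 = 2401.3 AU.
= 2401.3 / 206265 = 0.011642 pc.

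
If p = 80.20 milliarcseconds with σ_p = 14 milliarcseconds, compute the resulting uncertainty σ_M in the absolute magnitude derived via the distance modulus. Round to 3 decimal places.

M = m − 5 log₁₀ d + 5 = m + 5 log₁₀ p + 5, so ∂M/∂p = 5/(p ln 10).
σ_M = (5/ln 10) · (σ_p/p) = 2.1715 × 14/80.20 = 2.1715 × 0.17456 = 0.37906.

σ_M = 0.379 mag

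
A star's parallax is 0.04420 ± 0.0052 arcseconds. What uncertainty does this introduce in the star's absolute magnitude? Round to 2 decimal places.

σ_M = 0.26 mag

M = m − 5 log₁₀ d + 5 = m + 5 log₁₀ p + 5, so ∂M/∂p = 5/(p ln 10).
σ_M = (5/ln 10) · (σ_p/p) = 2.1715 × 0.0052/0.04420 = 2.1715 × 0.11765 = 0.25548.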